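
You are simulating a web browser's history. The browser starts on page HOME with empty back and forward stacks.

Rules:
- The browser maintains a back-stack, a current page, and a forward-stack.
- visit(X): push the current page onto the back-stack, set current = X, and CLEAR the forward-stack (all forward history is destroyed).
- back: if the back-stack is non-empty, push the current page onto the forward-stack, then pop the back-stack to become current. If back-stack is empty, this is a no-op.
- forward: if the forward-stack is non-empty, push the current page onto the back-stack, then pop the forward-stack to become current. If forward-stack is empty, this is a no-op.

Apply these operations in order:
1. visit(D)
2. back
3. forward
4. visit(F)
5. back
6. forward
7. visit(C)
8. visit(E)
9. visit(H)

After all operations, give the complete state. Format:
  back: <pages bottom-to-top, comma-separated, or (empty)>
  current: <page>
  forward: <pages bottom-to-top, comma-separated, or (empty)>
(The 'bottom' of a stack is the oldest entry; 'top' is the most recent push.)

After 1 (visit(D)): cur=D back=1 fwd=0
After 2 (back): cur=HOME back=0 fwd=1
After 3 (forward): cur=D back=1 fwd=0
After 4 (visit(F)): cur=F back=2 fwd=0
After 5 (back): cur=D back=1 fwd=1
After 6 (forward): cur=F back=2 fwd=0
After 7 (visit(C)): cur=C back=3 fwd=0
After 8 (visit(E)): cur=E back=4 fwd=0
After 9 (visit(H)): cur=H back=5 fwd=0

Answer: back: HOME,D,F,C,E
current: H
forward: (empty)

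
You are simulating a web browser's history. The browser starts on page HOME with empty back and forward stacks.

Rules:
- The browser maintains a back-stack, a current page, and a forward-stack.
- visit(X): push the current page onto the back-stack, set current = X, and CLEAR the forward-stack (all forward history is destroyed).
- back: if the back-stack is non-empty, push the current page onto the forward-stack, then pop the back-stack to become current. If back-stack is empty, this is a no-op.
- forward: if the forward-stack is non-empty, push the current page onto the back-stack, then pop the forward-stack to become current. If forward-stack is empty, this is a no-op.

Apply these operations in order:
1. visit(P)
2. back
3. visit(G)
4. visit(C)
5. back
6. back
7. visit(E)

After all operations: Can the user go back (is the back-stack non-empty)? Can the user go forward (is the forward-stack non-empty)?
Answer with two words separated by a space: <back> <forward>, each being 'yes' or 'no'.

Answer: yes no

Derivation:
After 1 (visit(P)): cur=P back=1 fwd=0
After 2 (back): cur=HOME back=0 fwd=1
After 3 (visit(G)): cur=G back=1 fwd=0
After 4 (visit(C)): cur=C back=2 fwd=0
After 5 (back): cur=G back=1 fwd=1
After 6 (back): cur=HOME back=0 fwd=2
After 7 (visit(E)): cur=E back=1 fwd=0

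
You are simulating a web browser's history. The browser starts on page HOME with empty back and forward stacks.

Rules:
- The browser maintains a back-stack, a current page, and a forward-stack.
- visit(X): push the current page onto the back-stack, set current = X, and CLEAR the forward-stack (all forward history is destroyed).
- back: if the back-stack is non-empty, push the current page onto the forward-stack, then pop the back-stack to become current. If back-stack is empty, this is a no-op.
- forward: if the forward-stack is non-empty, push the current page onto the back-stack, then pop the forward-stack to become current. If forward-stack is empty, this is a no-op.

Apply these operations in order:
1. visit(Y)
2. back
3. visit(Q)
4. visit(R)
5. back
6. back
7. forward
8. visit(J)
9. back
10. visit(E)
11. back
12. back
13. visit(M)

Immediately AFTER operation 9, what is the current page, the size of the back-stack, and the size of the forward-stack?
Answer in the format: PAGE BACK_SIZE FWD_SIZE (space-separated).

After 1 (visit(Y)): cur=Y back=1 fwd=0
After 2 (back): cur=HOME back=0 fwd=1
After 3 (visit(Q)): cur=Q back=1 fwd=0
After 4 (visit(R)): cur=R back=2 fwd=0
After 5 (back): cur=Q back=1 fwd=1
After 6 (back): cur=HOME back=0 fwd=2
After 7 (forward): cur=Q back=1 fwd=1
After 8 (visit(J)): cur=J back=2 fwd=0
After 9 (back): cur=Q back=1 fwd=1

Q 1 1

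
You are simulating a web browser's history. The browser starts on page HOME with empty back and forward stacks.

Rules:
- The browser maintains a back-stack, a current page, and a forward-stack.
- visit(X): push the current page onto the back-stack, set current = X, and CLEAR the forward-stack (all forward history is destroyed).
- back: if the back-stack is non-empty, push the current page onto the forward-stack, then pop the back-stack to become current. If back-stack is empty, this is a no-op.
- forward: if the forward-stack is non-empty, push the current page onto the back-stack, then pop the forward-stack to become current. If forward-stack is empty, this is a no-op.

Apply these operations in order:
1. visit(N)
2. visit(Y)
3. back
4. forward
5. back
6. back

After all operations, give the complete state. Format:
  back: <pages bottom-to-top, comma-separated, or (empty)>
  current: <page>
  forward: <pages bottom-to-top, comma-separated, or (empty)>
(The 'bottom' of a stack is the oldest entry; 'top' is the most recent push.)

After 1 (visit(N)): cur=N back=1 fwd=0
After 2 (visit(Y)): cur=Y back=2 fwd=0
After 3 (back): cur=N back=1 fwd=1
After 4 (forward): cur=Y back=2 fwd=0
After 5 (back): cur=N back=1 fwd=1
After 6 (back): cur=HOME back=0 fwd=2

Answer: back: (empty)
current: HOME
forward: Y,N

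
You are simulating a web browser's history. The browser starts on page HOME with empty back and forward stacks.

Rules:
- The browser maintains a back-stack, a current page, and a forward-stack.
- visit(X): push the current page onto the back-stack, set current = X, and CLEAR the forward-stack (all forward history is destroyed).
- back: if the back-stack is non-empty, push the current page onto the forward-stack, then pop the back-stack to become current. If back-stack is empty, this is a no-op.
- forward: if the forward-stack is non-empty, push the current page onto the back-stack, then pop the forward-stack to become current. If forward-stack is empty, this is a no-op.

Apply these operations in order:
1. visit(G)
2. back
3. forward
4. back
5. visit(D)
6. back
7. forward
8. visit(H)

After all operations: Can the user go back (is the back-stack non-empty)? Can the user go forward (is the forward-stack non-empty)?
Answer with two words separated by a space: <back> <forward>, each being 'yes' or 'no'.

After 1 (visit(G)): cur=G back=1 fwd=0
After 2 (back): cur=HOME back=0 fwd=1
After 3 (forward): cur=G back=1 fwd=0
After 4 (back): cur=HOME back=0 fwd=1
After 5 (visit(D)): cur=D back=1 fwd=0
After 6 (back): cur=HOME back=0 fwd=1
After 7 (forward): cur=D back=1 fwd=0
After 8 (visit(H)): cur=H back=2 fwd=0

Answer: yes no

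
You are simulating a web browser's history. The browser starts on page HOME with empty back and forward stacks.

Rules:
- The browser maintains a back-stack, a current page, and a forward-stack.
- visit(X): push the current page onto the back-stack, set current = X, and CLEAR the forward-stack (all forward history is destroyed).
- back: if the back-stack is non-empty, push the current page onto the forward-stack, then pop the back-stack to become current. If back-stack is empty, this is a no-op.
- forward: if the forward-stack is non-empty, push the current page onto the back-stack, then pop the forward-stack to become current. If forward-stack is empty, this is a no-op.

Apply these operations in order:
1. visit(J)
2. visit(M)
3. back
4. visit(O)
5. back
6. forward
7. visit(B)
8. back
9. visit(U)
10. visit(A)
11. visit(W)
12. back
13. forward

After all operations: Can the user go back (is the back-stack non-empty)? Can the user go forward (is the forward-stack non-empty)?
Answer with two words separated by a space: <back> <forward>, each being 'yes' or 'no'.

After 1 (visit(J)): cur=J back=1 fwd=0
After 2 (visit(M)): cur=M back=2 fwd=0
After 3 (back): cur=J back=1 fwd=1
After 4 (visit(O)): cur=O back=2 fwd=0
After 5 (back): cur=J back=1 fwd=1
After 6 (forward): cur=O back=2 fwd=0
After 7 (visit(B)): cur=B back=3 fwd=0
After 8 (back): cur=O back=2 fwd=1
After 9 (visit(U)): cur=U back=3 fwd=0
After 10 (visit(A)): cur=A back=4 fwd=0
After 11 (visit(W)): cur=W back=5 fwd=0
After 12 (back): cur=A back=4 fwd=1
After 13 (forward): cur=W back=5 fwd=0

Answer: yes no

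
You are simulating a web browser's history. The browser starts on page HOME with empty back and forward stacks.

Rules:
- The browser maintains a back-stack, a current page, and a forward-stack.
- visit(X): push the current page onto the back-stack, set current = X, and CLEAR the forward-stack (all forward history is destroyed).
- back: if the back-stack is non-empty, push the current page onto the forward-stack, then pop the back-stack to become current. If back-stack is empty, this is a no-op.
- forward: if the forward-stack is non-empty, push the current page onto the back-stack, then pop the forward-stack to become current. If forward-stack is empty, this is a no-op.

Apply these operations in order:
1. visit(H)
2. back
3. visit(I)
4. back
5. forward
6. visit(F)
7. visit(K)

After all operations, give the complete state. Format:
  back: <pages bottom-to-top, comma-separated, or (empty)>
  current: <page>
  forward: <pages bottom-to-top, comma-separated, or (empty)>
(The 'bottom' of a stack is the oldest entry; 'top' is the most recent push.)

After 1 (visit(H)): cur=H back=1 fwd=0
After 2 (back): cur=HOME back=0 fwd=1
After 3 (visit(I)): cur=I back=1 fwd=0
After 4 (back): cur=HOME back=0 fwd=1
After 5 (forward): cur=I back=1 fwd=0
After 6 (visit(F)): cur=F back=2 fwd=0
After 7 (visit(K)): cur=K back=3 fwd=0

Answer: back: HOME,I,F
current: K
forward: (empty)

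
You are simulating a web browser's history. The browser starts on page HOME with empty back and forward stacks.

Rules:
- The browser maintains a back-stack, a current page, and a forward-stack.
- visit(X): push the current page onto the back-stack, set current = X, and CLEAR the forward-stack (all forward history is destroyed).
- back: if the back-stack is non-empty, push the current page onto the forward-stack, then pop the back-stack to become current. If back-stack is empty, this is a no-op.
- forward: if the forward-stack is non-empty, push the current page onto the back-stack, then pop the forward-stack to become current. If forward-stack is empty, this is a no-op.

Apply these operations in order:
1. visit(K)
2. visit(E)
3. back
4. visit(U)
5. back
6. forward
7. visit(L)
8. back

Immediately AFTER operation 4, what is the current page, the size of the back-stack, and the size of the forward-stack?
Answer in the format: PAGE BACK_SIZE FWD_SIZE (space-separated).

After 1 (visit(K)): cur=K back=1 fwd=0
After 2 (visit(E)): cur=E back=2 fwd=0
After 3 (back): cur=K back=1 fwd=1
After 4 (visit(U)): cur=U back=2 fwd=0

U 2 0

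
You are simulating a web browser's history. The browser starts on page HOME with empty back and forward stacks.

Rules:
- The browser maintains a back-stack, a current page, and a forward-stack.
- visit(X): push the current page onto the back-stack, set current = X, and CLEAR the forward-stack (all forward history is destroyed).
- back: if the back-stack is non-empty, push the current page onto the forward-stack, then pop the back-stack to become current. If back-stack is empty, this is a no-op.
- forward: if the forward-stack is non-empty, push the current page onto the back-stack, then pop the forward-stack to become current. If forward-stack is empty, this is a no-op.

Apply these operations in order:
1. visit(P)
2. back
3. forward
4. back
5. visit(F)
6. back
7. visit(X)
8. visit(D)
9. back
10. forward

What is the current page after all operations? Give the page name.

Answer: D

Derivation:
After 1 (visit(P)): cur=P back=1 fwd=0
After 2 (back): cur=HOME back=0 fwd=1
After 3 (forward): cur=P back=1 fwd=0
After 4 (back): cur=HOME back=0 fwd=1
After 5 (visit(F)): cur=F back=1 fwd=0
After 6 (back): cur=HOME back=0 fwd=1
After 7 (visit(X)): cur=X back=1 fwd=0
After 8 (visit(D)): cur=D back=2 fwd=0
After 9 (back): cur=X back=1 fwd=1
After 10 (forward): cur=D back=2 fwd=0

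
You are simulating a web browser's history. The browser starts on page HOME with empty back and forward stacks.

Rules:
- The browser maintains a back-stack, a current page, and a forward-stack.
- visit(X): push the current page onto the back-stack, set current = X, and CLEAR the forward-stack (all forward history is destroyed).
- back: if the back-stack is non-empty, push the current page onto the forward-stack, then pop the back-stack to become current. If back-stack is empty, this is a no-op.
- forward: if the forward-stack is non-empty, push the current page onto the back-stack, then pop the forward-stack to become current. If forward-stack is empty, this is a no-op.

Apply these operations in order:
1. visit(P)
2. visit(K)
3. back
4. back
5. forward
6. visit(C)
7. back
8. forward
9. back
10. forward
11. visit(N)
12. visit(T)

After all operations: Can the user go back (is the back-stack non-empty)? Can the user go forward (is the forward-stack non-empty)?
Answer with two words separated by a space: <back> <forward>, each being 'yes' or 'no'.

After 1 (visit(P)): cur=P back=1 fwd=0
After 2 (visit(K)): cur=K back=2 fwd=0
After 3 (back): cur=P back=1 fwd=1
After 4 (back): cur=HOME back=0 fwd=2
After 5 (forward): cur=P back=1 fwd=1
After 6 (visit(C)): cur=C back=2 fwd=0
After 7 (back): cur=P back=1 fwd=1
After 8 (forward): cur=C back=2 fwd=0
After 9 (back): cur=P back=1 fwd=1
After 10 (forward): cur=C back=2 fwd=0
After 11 (visit(N)): cur=N back=3 fwd=0
After 12 (visit(T)): cur=T back=4 fwd=0

Answer: yes no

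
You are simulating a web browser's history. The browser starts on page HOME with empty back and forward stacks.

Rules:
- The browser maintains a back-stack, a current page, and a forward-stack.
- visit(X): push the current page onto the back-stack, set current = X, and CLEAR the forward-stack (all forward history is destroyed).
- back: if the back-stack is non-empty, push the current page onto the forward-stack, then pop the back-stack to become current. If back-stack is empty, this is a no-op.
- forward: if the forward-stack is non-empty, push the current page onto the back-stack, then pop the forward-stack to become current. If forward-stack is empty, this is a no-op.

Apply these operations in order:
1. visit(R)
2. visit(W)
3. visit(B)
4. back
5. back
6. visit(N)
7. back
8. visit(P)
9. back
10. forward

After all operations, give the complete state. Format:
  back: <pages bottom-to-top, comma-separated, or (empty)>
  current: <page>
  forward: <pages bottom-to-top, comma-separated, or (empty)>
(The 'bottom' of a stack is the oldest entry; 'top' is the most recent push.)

Answer: back: HOME,R
current: P
forward: (empty)

Derivation:
After 1 (visit(R)): cur=R back=1 fwd=0
After 2 (visit(W)): cur=W back=2 fwd=0
After 3 (visit(B)): cur=B back=3 fwd=0
After 4 (back): cur=W back=2 fwd=1
After 5 (back): cur=R back=1 fwd=2
After 6 (visit(N)): cur=N back=2 fwd=0
After 7 (back): cur=R back=1 fwd=1
After 8 (visit(P)): cur=P back=2 fwd=0
After 9 (back): cur=R back=1 fwd=1
After 10 (forward): cur=P back=2 fwd=0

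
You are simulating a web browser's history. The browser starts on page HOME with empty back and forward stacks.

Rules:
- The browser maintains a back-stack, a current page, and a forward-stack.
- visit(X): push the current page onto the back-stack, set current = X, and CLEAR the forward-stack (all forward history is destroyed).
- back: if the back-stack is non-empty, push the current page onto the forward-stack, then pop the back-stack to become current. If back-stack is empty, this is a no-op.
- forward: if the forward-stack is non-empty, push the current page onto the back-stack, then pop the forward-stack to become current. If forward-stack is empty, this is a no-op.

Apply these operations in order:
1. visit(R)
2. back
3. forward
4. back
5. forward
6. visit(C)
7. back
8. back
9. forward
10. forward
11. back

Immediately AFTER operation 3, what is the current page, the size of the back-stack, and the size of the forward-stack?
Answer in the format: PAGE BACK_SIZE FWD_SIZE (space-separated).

After 1 (visit(R)): cur=R back=1 fwd=0
After 2 (back): cur=HOME back=0 fwd=1
After 3 (forward): cur=R back=1 fwd=0

R 1 0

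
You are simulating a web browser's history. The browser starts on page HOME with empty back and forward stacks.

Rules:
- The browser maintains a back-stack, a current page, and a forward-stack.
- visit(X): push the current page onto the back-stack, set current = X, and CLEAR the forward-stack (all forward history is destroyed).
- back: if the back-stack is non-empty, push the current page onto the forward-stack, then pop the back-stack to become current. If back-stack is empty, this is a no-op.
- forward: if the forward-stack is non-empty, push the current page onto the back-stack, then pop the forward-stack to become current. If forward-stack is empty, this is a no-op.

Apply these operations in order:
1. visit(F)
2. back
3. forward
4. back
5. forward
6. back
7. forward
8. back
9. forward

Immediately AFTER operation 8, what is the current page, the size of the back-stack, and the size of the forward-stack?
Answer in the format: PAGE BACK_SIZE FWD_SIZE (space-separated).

After 1 (visit(F)): cur=F back=1 fwd=0
After 2 (back): cur=HOME back=0 fwd=1
After 3 (forward): cur=F back=1 fwd=0
After 4 (back): cur=HOME back=0 fwd=1
After 5 (forward): cur=F back=1 fwd=0
After 6 (back): cur=HOME back=0 fwd=1
After 7 (forward): cur=F back=1 fwd=0
After 8 (back): cur=HOME back=0 fwd=1

HOME 0 1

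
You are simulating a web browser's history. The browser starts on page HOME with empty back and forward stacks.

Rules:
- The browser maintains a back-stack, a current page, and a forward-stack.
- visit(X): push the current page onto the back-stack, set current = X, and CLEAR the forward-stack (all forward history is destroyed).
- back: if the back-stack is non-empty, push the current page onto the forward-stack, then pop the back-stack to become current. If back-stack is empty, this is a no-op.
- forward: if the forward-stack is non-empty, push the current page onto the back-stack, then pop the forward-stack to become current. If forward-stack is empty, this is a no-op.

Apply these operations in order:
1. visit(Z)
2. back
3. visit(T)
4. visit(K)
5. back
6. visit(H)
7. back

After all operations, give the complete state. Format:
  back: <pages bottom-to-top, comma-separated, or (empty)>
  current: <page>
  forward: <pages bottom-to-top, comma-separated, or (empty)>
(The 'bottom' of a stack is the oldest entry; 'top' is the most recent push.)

Answer: back: HOME
current: T
forward: H

Derivation:
After 1 (visit(Z)): cur=Z back=1 fwd=0
After 2 (back): cur=HOME back=0 fwd=1
After 3 (visit(T)): cur=T back=1 fwd=0
After 4 (visit(K)): cur=K back=2 fwd=0
After 5 (back): cur=T back=1 fwd=1
After 6 (visit(H)): cur=H back=2 fwd=0
After 7 (back): cur=T back=1 fwd=1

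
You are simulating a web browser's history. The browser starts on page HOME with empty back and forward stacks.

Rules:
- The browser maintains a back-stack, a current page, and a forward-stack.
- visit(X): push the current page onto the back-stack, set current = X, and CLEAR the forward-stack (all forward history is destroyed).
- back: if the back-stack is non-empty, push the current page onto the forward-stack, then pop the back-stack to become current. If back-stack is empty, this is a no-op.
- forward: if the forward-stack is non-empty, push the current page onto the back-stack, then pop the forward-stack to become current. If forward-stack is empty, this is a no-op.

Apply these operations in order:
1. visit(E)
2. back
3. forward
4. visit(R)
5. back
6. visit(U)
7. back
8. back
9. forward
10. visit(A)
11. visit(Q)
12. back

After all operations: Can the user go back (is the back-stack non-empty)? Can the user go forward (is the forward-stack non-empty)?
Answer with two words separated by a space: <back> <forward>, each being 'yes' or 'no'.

After 1 (visit(E)): cur=E back=1 fwd=0
After 2 (back): cur=HOME back=0 fwd=1
After 3 (forward): cur=E back=1 fwd=0
After 4 (visit(R)): cur=R back=2 fwd=0
After 5 (back): cur=E back=1 fwd=1
After 6 (visit(U)): cur=U back=2 fwd=0
After 7 (back): cur=E back=1 fwd=1
After 8 (back): cur=HOME back=0 fwd=2
After 9 (forward): cur=E back=1 fwd=1
After 10 (visit(A)): cur=A back=2 fwd=0
After 11 (visit(Q)): cur=Q back=3 fwd=0
After 12 (back): cur=A back=2 fwd=1

Answer: yes yes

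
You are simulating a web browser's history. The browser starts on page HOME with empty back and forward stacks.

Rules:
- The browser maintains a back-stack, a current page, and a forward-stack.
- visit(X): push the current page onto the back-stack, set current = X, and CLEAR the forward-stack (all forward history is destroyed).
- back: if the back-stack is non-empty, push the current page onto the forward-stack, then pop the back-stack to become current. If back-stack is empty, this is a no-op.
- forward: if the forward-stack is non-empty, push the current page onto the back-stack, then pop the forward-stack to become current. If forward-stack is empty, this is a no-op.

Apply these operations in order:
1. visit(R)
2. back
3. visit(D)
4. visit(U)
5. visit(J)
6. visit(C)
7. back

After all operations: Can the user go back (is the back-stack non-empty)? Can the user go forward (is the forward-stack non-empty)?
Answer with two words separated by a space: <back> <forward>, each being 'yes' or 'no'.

Answer: yes yes

Derivation:
After 1 (visit(R)): cur=R back=1 fwd=0
After 2 (back): cur=HOME back=0 fwd=1
After 3 (visit(D)): cur=D back=1 fwd=0
After 4 (visit(U)): cur=U back=2 fwd=0
After 5 (visit(J)): cur=J back=3 fwd=0
After 6 (visit(C)): cur=C back=4 fwd=0
After 7 (back): cur=J back=3 fwd=1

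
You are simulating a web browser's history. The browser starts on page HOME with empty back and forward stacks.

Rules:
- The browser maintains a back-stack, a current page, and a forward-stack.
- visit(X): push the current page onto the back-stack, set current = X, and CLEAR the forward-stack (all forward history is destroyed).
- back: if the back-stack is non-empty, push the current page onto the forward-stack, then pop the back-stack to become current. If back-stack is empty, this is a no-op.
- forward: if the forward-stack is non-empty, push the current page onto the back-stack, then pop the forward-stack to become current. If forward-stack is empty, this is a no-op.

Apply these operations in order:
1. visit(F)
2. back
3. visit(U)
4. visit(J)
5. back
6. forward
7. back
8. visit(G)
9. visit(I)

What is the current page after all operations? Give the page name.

After 1 (visit(F)): cur=F back=1 fwd=0
After 2 (back): cur=HOME back=0 fwd=1
After 3 (visit(U)): cur=U back=1 fwd=0
After 4 (visit(J)): cur=J back=2 fwd=0
After 5 (back): cur=U back=1 fwd=1
After 6 (forward): cur=J back=2 fwd=0
After 7 (back): cur=U back=1 fwd=1
After 8 (visit(G)): cur=G back=2 fwd=0
After 9 (visit(I)): cur=I back=3 fwd=0

Answer: I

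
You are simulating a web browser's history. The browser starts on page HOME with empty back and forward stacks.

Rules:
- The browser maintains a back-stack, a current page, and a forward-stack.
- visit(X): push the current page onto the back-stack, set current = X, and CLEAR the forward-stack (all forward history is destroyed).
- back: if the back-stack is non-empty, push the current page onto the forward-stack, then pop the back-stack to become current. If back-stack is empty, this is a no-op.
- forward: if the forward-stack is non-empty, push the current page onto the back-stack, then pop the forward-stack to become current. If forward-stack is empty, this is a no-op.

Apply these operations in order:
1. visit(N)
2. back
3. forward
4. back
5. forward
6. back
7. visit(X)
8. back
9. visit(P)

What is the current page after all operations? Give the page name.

After 1 (visit(N)): cur=N back=1 fwd=0
After 2 (back): cur=HOME back=0 fwd=1
After 3 (forward): cur=N back=1 fwd=0
After 4 (back): cur=HOME back=0 fwd=1
After 5 (forward): cur=N back=1 fwd=0
After 6 (back): cur=HOME back=0 fwd=1
After 7 (visit(X)): cur=X back=1 fwd=0
After 8 (back): cur=HOME back=0 fwd=1
After 9 (visit(P)): cur=P back=1 fwd=0

Answer: P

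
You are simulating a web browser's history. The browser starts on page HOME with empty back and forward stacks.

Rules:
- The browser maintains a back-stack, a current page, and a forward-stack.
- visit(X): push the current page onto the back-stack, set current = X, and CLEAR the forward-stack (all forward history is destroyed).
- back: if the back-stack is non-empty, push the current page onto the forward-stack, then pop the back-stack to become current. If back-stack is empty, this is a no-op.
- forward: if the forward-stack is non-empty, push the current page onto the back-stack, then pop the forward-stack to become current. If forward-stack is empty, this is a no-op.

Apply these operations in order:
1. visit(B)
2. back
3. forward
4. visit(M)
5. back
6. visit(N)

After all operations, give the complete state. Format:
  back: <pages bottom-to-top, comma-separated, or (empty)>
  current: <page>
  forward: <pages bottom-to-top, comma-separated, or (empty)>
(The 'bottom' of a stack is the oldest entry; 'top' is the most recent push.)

Answer: back: HOME,B
current: N
forward: (empty)

Derivation:
After 1 (visit(B)): cur=B back=1 fwd=0
After 2 (back): cur=HOME back=0 fwd=1
After 3 (forward): cur=B back=1 fwd=0
After 4 (visit(M)): cur=M back=2 fwd=0
After 5 (back): cur=B back=1 fwd=1
After 6 (visit(N)): cur=N back=2 fwd=0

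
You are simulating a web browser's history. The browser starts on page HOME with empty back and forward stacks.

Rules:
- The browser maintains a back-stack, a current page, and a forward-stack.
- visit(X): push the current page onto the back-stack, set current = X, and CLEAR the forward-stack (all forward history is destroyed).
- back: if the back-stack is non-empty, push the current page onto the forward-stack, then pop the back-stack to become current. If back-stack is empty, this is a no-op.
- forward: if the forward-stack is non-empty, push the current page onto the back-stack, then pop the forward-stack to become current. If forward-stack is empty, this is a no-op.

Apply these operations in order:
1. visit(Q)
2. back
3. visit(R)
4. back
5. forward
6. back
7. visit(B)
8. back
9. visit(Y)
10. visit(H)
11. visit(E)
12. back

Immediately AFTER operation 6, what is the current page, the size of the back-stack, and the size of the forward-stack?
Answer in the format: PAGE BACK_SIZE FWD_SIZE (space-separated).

After 1 (visit(Q)): cur=Q back=1 fwd=0
After 2 (back): cur=HOME back=0 fwd=1
After 3 (visit(R)): cur=R back=1 fwd=0
After 4 (back): cur=HOME back=0 fwd=1
After 5 (forward): cur=R back=1 fwd=0
After 6 (back): cur=HOME back=0 fwd=1

HOME 0 1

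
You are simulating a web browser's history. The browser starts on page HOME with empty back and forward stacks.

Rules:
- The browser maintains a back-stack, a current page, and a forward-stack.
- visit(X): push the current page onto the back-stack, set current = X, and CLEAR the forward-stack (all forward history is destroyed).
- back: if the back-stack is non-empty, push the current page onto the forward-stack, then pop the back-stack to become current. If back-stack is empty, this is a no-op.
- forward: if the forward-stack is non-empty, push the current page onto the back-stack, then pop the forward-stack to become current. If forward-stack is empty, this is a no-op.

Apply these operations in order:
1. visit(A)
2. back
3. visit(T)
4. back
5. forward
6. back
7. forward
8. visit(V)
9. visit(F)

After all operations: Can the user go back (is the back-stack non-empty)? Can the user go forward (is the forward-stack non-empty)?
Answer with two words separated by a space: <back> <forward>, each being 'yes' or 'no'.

After 1 (visit(A)): cur=A back=1 fwd=0
After 2 (back): cur=HOME back=0 fwd=1
After 3 (visit(T)): cur=T back=1 fwd=0
After 4 (back): cur=HOME back=0 fwd=1
After 5 (forward): cur=T back=1 fwd=0
After 6 (back): cur=HOME back=0 fwd=1
After 7 (forward): cur=T back=1 fwd=0
After 8 (visit(V)): cur=V back=2 fwd=0
After 9 (visit(F)): cur=F back=3 fwd=0

Answer: yes no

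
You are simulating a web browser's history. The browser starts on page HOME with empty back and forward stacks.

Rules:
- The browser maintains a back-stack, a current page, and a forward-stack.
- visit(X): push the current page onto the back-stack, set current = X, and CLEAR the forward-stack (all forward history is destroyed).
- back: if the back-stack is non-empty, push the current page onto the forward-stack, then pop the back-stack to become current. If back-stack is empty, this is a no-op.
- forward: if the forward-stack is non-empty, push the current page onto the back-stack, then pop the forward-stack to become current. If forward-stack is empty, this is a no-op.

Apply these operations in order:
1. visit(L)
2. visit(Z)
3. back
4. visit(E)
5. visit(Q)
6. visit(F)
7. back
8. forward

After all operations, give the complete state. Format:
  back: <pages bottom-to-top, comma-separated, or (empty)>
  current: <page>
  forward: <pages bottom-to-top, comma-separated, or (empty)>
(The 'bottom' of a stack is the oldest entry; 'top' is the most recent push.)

After 1 (visit(L)): cur=L back=1 fwd=0
After 2 (visit(Z)): cur=Z back=2 fwd=0
After 3 (back): cur=L back=1 fwd=1
After 4 (visit(E)): cur=E back=2 fwd=0
After 5 (visit(Q)): cur=Q back=3 fwd=0
After 6 (visit(F)): cur=F back=4 fwd=0
After 7 (back): cur=Q back=3 fwd=1
After 8 (forward): cur=F back=4 fwd=0

Answer: back: HOME,L,E,Q
current: F
forward: (empty)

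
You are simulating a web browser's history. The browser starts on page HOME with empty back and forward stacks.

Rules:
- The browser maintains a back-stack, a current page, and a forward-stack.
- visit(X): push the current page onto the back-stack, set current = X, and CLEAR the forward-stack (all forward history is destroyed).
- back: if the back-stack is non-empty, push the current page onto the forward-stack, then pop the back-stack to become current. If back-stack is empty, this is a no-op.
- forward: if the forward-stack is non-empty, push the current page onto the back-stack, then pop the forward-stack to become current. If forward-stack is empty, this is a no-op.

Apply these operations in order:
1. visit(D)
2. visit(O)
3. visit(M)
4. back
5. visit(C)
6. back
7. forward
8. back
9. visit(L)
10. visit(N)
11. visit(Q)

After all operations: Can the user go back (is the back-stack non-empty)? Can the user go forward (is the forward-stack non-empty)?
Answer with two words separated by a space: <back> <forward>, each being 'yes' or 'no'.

After 1 (visit(D)): cur=D back=1 fwd=0
After 2 (visit(O)): cur=O back=2 fwd=0
After 3 (visit(M)): cur=M back=3 fwd=0
After 4 (back): cur=O back=2 fwd=1
After 5 (visit(C)): cur=C back=3 fwd=0
After 6 (back): cur=O back=2 fwd=1
After 7 (forward): cur=C back=3 fwd=0
After 8 (back): cur=O back=2 fwd=1
After 9 (visit(L)): cur=L back=3 fwd=0
After 10 (visit(N)): cur=N back=4 fwd=0
After 11 (visit(Q)): cur=Q back=5 fwd=0

Answer: yes no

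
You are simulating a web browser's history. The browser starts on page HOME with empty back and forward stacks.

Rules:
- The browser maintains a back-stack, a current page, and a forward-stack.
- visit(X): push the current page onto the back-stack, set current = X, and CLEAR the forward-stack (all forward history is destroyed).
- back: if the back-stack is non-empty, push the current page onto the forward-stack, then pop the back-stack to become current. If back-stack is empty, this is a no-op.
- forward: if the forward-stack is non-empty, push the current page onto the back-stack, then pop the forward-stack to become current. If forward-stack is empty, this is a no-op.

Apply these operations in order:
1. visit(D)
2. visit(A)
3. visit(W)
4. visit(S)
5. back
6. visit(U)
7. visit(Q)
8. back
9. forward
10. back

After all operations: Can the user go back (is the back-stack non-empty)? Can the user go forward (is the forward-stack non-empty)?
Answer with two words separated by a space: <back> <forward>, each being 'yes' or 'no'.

After 1 (visit(D)): cur=D back=1 fwd=0
After 2 (visit(A)): cur=A back=2 fwd=0
After 3 (visit(W)): cur=W back=3 fwd=0
After 4 (visit(S)): cur=S back=4 fwd=0
After 5 (back): cur=W back=3 fwd=1
After 6 (visit(U)): cur=U back=4 fwd=0
After 7 (visit(Q)): cur=Q back=5 fwd=0
After 8 (back): cur=U back=4 fwd=1
After 9 (forward): cur=Q back=5 fwd=0
After 10 (back): cur=U back=4 fwd=1

Answer: yes yes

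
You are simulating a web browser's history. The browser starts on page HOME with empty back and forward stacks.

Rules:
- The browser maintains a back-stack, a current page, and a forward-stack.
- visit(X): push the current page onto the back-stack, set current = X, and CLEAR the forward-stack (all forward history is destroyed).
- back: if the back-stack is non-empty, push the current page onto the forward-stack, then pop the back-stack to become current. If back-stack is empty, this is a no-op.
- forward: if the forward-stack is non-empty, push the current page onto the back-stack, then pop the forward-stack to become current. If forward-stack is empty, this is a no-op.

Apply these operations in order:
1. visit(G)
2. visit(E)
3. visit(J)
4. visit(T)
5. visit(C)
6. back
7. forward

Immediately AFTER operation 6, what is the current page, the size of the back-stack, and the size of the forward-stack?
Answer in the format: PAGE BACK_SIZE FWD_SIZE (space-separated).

After 1 (visit(G)): cur=G back=1 fwd=0
After 2 (visit(E)): cur=E back=2 fwd=0
After 3 (visit(J)): cur=J back=3 fwd=0
After 4 (visit(T)): cur=T back=4 fwd=0
After 5 (visit(C)): cur=C back=5 fwd=0
After 6 (back): cur=T back=4 fwd=1

T 4 1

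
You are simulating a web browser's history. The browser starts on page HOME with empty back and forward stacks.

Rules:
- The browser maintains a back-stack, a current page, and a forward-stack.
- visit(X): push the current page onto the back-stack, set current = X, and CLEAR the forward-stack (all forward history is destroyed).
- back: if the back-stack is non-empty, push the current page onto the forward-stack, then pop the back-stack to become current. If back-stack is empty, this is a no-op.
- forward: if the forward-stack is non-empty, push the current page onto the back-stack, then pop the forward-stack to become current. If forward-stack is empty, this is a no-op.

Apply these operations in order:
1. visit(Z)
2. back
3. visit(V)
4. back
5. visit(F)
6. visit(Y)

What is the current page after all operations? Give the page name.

Answer: Y

Derivation:
After 1 (visit(Z)): cur=Z back=1 fwd=0
After 2 (back): cur=HOME back=0 fwd=1
After 3 (visit(V)): cur=V back=1 fwd=0
After 4 (back): cur=HOME back=0 fwd=1
After 5 (visit(F)): cur=F back=1 fwd=0
After 6 (visit(Y)): cur=Y back=2 fwd=0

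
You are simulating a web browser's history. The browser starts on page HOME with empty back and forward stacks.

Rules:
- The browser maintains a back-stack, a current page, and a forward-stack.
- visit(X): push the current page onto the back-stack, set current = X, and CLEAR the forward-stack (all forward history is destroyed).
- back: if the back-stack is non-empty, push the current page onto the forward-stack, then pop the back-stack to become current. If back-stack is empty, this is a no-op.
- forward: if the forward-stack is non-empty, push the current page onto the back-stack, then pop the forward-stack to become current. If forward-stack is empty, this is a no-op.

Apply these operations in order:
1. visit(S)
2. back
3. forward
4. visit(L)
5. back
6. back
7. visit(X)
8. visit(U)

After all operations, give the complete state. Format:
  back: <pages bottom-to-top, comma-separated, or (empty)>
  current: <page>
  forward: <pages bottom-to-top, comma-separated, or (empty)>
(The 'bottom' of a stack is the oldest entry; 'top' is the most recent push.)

Answer: back: HOME,X
current: U
forward: (empty)

Derivation:
After 1 (visit(S)): cur=S back=1 fwd=0
After 2 (back): cur=HOME back=0 fwd=1
After 3 (forward): cur=S back=1 fwd=0
After 4 (visit(L)): cur=L back=2 fwd=0
After 5 (back): cur=S back=1 fwd=1
After 6 (back): cur=HOME back=0 fwd=2
After 7 (visit(X)): cur=X back=1 fwd=0
After 8 (visit(U)): cur=U back=2 fwd=0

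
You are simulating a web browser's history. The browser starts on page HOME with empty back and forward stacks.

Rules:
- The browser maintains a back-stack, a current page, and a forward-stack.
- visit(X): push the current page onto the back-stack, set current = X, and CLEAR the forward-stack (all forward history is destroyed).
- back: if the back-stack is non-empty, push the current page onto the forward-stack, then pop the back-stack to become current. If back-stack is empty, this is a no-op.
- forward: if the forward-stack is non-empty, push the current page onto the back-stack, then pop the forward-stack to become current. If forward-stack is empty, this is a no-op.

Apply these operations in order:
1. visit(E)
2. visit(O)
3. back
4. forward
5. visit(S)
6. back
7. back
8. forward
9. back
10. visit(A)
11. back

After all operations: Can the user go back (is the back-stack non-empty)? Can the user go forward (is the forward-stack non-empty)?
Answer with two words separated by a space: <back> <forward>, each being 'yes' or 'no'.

Answer: yes yes

Derivation:
After 1 (visit(E)): cur=E back=1 fwd=0
After 2 (visit(O)): cur=O back=2 fwd=0
After 3 (back): cur=E back=1 fwd=1
After 4 (forward): cur=O back=2 fwd=0
After 5 (visit(S)): cur=S back=3 fwd=0
After 6 (back): cur=O back=2 fwd=1
After 7 (back): cur=E back=1 fwd=2
After 8 (forward): cur=O back=2 fwd=1
After 9 (back): cur=E back=1 fwd=2
After 10 (visit(A)): cur=A back=2 fwd=0
After 11 (back): cur=E back=1 fwd=1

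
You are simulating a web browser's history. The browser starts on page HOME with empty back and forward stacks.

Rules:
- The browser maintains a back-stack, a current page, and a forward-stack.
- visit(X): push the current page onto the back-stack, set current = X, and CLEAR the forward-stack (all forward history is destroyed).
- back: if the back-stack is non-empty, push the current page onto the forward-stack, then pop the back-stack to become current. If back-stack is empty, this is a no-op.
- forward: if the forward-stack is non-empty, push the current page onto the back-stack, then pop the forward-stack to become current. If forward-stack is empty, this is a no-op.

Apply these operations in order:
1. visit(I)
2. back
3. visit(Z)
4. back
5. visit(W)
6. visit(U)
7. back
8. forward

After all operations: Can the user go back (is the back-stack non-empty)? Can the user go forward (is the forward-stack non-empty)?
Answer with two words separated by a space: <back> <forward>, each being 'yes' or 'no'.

After 1 (visit(I)): cur=I back=1 fwd=0
After 2 (back): cur=HOME back=0 fwd=1
After 3 (visit(Z)): cur=Z back=1 fwd=0
After 4 (back): cur=HOME back=0 fwd=1
After 5 (visit(W)): cur=W back=1 fwd=0
After 6 (visit(U)): cur=U back=2 fwd=0
After 7 (back): cur=W back=1 fwd=1
After 8 (forward): cur=U back=2 fwd=0

Answer: yes no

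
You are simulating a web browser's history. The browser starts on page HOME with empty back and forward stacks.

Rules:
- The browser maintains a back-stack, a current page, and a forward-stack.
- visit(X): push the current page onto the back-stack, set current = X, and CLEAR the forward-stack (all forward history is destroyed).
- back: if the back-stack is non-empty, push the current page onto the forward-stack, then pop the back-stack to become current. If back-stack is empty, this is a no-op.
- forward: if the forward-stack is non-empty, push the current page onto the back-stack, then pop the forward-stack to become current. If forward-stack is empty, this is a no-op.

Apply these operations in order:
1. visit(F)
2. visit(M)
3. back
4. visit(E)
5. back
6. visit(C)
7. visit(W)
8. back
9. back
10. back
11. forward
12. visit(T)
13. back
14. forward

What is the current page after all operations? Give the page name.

After 1 (visit(F)): cur=F back=1 fwd=0
After 2 (visit(M)): cur=M back=2 fwd=0
After 3 (back): cur=F back=1 fwd=1
After 4 (visit(E)): cur=E back=2 fwd=0
After 5 (back): cur=F back=1 fwd=1
After 6 (visit(C)): cur=C back=2 fwd=0
After 7 (visit(W)): cur=W back=3 fwd=0
After 8 (back): cur=C back=2 fwd=1
After 9 (back): cur=F back=1 fwd=2
After 10 (back): cur=HOME back=0 fwd=3
After 11 (forward): cur=F back=1 fwd=2
After 12 (visit(T)): cur=T back=2 fwd=0
After 13 (back): cur=F back=1 fwd=1
After 14 (forward): cur=T back=2 fwd=0

Answer: T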